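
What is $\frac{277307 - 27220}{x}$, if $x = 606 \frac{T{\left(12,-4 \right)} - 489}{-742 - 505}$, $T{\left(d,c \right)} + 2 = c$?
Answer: $\frac{311858489}{299970} \approx 1039.6$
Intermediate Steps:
$T{\left(d,c \right)} = -2 + c$
$x = \frac{299970}{1247}$ ($x = 606 \frac{\left(-2 - 4\right) - 489}{-742 - 505} = 606 \frac{-6 - 489}{-1247} = 606 \left(\left(-495\right) \left(- \frac{1}{1247}\right)\right) = 606 \cdot \frac{495}{1247} = \frac{299970}{1247} \approx 240.55$)
$\frac{277307 - 27220}{x} = \frac{277307 - 27220}{\frac{299970}{1247}} = 250087 \cdot \frac{1247}{299970} = \frac{311858489}{299970}$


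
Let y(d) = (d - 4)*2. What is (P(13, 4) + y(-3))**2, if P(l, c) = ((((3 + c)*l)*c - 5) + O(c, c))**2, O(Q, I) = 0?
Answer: 16606703689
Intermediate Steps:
P(l, c) = (-5 + c*l*(3 + c))**2 (P(l, c) = ((((3 + c)*l)*c - 5) + 0)**2 = (((l*(3 + c))*c - 5) + 0)**2 = ((c*l*(3 + c) - 5) + 0)**2 = ((-5 + c*l*(3 + c)) + 0)**2 = (-5 + c*l*(3 + c))**2)
y(d) = -8 + 2*d (y(d) = (-4 + d)*2 = -8 + 2*d)
(P(13, 4) + y(-3))**2 = ((-5 + 13*4**2 + 3*4*13)**2 + (-8 + 2*(-3)))**2 = ((-5 + 13*16 + 156)**2 + (-8 - 6))**2 = ((-5 + 208 + 156)**2 - 14)**2 = (359**2 - 14)**2 = (128881 - 14)**2 = 128867**2 = 16606703689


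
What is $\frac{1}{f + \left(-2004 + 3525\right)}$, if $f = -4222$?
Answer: $- \frac{1}{2701} \approx -0.00037023$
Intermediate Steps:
$\frac{1}{f + \left(-2004 + 3525\right)} = \frac{1}{-4222 + \left(-2004 + 3525\right)} = \frac{1}{-4222 + 1521} = \frac{1}{-2701} = - \frac{1}{2701}$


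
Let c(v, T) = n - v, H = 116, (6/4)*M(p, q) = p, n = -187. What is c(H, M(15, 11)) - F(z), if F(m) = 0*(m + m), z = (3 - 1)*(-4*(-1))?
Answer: -303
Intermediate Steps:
M(p, q) = 2*p/3
z = 8 (z = 2*4 = 8)
c(v, T) = -187 - v
F(m) = 0 (F(m) = 0*(2*m) = 0)
c(H, M(15, 11)) - F(z) = (-187 - 1*116) - 1*0 = (-187 - 116) + 0 = -303 + 0 = -303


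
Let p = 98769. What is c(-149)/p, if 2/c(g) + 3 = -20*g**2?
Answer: -2/43855707687 ≈ -4.5604e-11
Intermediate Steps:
c(g) = 2/(-3 - 20*g**2)
c(-149)/p = -2/(3 + 20*(-149)**2)/98769 = -2/(3 + 20*22201)*(1/98769) = -2/(3 + 444020)*(1/98769) = -2/444023*(1/98769) = -2*1/444023*(1/98769) = -2/444023*1/98769 = -2/43855707687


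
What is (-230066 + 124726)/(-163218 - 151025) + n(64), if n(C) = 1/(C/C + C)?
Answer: 7161343/20425795 ≈ 0.35060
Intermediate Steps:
n(C) = 1/(1 + C)
(-230066 + 124726)/(-163218 - 151025) + n(64) = (-230066 + 124726)/(-163218 - 151025) + 1/(1 + 64) = -105340/(-314243) + 1/65 = -105340*(-1/314243) + 1/65 = 105340/314243 + 1/65 = 7161343/20425795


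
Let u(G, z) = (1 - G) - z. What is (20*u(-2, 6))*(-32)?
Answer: 1920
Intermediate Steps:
u(G, z) = 1 - G - z
(20*u(-2, 6))*(-32) = (20*(1 - 1*(-2) - 1*6))*(-32) = (20*(1 + 2 - 6))*(-32) = (20*(-3))*(-32) = -60*(-32) = 1920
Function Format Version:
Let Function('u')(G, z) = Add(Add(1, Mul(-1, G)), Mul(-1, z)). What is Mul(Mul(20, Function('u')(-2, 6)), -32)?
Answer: 1920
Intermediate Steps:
Function('u')(G, z) = Add(1, Mul(-1, G), Mul(-1, z))
Mul(Mul(20, Function('u')(-2, 6)), -32) = Mul(Mul(20, Add(1, Mul(-1, -2), Mul(-1, 6))), -32) = Mul(Mul(20, Add(1, 2, -6)), -32) = Mul(Mul(20, -3), -32) = Mul(-60, -32) = 1920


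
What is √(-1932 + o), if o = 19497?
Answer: √17565 ≈ 132.53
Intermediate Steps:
√(-1932 + o) = √(-1932 + 19497) = √17565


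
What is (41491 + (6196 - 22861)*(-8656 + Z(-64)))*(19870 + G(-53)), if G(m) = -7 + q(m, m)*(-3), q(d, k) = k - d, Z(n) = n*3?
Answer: 2929661622693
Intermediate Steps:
Z(n) = 3*n
G(m) = -7 (G(m) = -7 + (m - m)*(-3) = -7 + 0*(-3) = -7 + 0 = -7)
(41491 + (6196 - 22861)*(-8656 + Z(-64)))*(19870 + G(-53)) = (41491 + (6196 - 22861)*(-8656 + 3*(-64)))*(19870 - 7) = (41491 - 16665*(-8656 - 192))*19863 = (41491 - 16665*(-8848))*19863 = (41491 + 147451920)*19863 = 147493411*19863 = 2929661622693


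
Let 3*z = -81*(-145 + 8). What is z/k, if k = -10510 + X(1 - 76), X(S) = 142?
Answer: -137/384 ≈ -0.35677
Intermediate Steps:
k = -10368 (k = -10510 + 142 = -10368)
z = 3699 (z = (-81*(-145 + 8))/3 = (-81*(-137))/3 = (⅓)*11097 = 3699)
z/k = 3699/(-10368) = 3699*(-1/10368) = -137/384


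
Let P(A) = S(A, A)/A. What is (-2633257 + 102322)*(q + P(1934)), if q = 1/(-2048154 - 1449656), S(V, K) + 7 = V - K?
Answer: 3098700154737/338238227 ≈ 9161.3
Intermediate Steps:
S(V, K) = -7 + V - K (S(V, K) = -7 + (V - K) = -7 + V - K)
P(A) = -7/A (P(A) = (-7 + A - A)/A = -7/A)
q = -1/3497810 (q = 1/(-3497810) = -1/3497810 ≈ -2.8589e-7)
(-2633257 + 102322)*(q + P(1934)) = (-2633257 + 102322)*(-1/3497810 - 7/1934) = -2530935*(-1/3497810 - 7*1/1934) = -2530935*(-1/3497810 - 7/1934) = -2530935*(-6121651/1691191135) = 3098700154737/338238227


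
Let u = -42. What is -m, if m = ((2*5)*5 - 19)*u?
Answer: 1302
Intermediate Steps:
m = -1302 (m = ((2*5)*5 - 19)*(-42) = (10*5 - 19)*(-42) = (50 - 19)*(-42) = 31*(-42) = -1302)
-m = -1*(-1302) = 1302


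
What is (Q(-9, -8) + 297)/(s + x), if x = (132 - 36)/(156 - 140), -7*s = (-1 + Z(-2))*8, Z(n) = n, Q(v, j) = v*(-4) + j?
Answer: 2275/66 ≈ 34.470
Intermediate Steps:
Q(v, j) = j - 4*v (Q(v, j) = -4*v + j = j - 4*v)
s = 24/7 (s = -(-1 - 2)*8/7 = -(-3)*8/7 = -⅐*(-24) = 24/7 ≈ 3.4286)
x = 6 (x = 96/16 = 96*(1/16) = 6)
(Q(-9, -8) + 297)/(s + x) = ((-8 - 4*(-9)) + 297)/(24/7 + 6) = ((-8 + 36) + 297)/(66/7) = (28 + 297)*(7/66) = 325*(7/66) = 2275/66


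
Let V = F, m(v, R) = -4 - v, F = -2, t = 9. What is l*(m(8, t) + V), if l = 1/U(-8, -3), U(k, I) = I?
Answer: 14/3 ≈ 4.6667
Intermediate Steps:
l = -⅓ (l = 1/(-3) = -⅓ ≈ -0.33333)
V = -2
l*(m(8, t) + V) = -((-4 - 1*8) - 2)/3 = -((-4 - 8) - 2)/3 = -(-12 - 2)/3 = -⅓*(-14) = 14/3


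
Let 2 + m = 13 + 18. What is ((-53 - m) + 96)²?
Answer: 196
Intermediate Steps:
m = 29 (m = -2 + (13 + 18) = -2 + 31 = 29)
((-53 - m) + 96)² = ((-53 - 1*29) + 96)² = ((-53 - 29) + 96)² = (-82 + 96)² = 14² = 196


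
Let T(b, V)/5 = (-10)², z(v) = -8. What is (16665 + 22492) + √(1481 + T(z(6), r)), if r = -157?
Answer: 39157 + √1981 ≈ 39202.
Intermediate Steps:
T(b, V) = 500 (T(b, V) = 5*(-10)² = 5*100 = 500)
(16665 + 22492) + √(1481 + T(z(6), r)) = (16665 + 22492) + √(1481 + 500) = 39157 + √1981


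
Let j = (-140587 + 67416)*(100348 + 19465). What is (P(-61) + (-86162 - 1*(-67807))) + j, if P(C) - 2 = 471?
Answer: -8766854905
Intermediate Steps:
P(C) = 473 (P(C) = 2 + 471 = 473)
j = -8766837023 (j = -73171*119813 = -8766837023)
(P(-61) + (-86162 - 1*(-67807))) + j = (473 + (-86162 - 1*(-67807))) - 8766837023 = (473 + (-86162 + 67807)) - 8766837023 = (473 - 18355) - 8766837023 = -17882 - 8766837023 = -8766854905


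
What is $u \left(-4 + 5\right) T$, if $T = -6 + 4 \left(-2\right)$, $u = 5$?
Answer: $-70$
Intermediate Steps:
$T = -14$ ($T = -6 - 8 = -14$)
$u \left(-4 + 5\right) T = 5 \left(-4 + 5\right) \left(-14\right) = 5 \cdot 1 \left(-14\right) = 5 \left(-14\right) = -70$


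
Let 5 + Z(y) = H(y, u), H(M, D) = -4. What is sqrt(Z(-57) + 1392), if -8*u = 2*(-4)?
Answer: sqrt(1383) ≈ 37.189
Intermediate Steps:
u = 1 (u = -(-4)/4 = -1/8*(-8) = 1)
Z(y) = -9 (Z(y) = -5 - 4 = -9)
sqrt(Z(-57) + 1392) = sqrt(-9 + 1392) = sqrt(1383)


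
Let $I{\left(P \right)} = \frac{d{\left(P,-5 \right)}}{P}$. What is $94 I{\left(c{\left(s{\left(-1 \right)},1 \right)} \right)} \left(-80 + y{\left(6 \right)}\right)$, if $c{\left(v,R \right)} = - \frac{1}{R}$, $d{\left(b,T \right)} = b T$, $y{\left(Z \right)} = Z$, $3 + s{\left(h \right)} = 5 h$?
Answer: $34780$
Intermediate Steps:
$s{\left(h \right)} = -3 + 5 h$
$d{\left(b,T \right)} = T b$
$I{\left(P \right)} = -5$ ($I{\left(P \right)} = \frac{\left(-5\right) P}{P} = -5$)
$94 I{\left(c{\left(s{\left(-1 \right)},1 \right)} \right)} \left(-80 + y{\left(6 \right)}\right) = 94 \left(-5\right) \left(-80 + 6\right) = \left(-470\right) \left(-74\right) = 34780$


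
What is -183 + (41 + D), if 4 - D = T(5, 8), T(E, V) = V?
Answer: -146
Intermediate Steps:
D = -4 (D = 4 - 1*8 = 4 - 8 = -4)
-183 + (41 + D) = -183 + (41 - 4) = -183 + 37 = -146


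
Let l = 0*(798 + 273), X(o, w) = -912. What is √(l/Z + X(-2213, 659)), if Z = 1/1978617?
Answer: 4*I*√57 ≈ 30.199*I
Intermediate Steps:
Z = 1/1978617 ≈ 5.0540e-7
l = 0 (l = 0*1071 = 0)
√(l/Z + X(-2213, 659)) = √(0/(1/1978617) - 912) = √(0*1978617 - 912) = √(0 - 912) = √(-912) = 4*I*√57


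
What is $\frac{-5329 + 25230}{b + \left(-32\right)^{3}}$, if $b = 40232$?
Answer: $\frac{19901}{7464} \approx 2.6663$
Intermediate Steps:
$\frac{-5329 + 25230}{b + \left(-32\right)^{3}} = \frac{-5329 + 25230}{40232 + \left(-32\right)^{3}} = \frac{19901}{40232 - 32768} = \frac{19901}{7464}$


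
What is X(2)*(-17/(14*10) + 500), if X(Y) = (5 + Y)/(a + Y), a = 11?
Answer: 69983/260 ≈ 269.17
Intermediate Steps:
X(Y) = (5 + Y)/(11 + Y)
X(2)*(-17/(14*10) + 500) = ((5 + 2)/(11 + 2))*(-17/(14*10) + 500) = (7/13)*(-17/140 + 500) = ((1/13)*7)*(-17*1/140 + 500) = 7*(-17/140 + 500)/13 = (7/13)*(69983/140) = 69983/260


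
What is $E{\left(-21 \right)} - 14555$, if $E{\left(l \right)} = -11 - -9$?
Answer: $-14557$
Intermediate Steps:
$E{\left(l \right)} = -2$ ($E{\left(l \right)} = -11 + 9 = -2$)
$E{\left(-21 \right)} - 14555 = -2 - 14555 = -14557$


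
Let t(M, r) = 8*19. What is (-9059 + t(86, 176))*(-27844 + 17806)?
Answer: 89408466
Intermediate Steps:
t(M, r) = 152
(-9059 + t(86, 176))*(-27844 + 17806) = (-9059 + 152)*(-27844 + 17806) = -8907*(-10038) = 89408466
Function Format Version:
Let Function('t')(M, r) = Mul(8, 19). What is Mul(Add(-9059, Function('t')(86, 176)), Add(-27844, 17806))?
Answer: 89408466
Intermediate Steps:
Function('t')(M, r) = 152
Mul(Add(-9059, Function('t')(86, 176)), Add(-27844, 17806)) = Mul(Add(-9059, 152), Add(-27844, 17806)) = Mul(-8907, -10038) = 89408466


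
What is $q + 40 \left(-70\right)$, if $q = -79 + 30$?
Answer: $-2849$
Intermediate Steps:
$q = -49$
$q + 40 \left(-70\right) = -49 + 40 \left(-70\right) = -49 - 2800 = -2849$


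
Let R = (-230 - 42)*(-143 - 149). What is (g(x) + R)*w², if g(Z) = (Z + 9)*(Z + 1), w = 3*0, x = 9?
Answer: 0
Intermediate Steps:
R = 79424 (R = -272*(-292) = 79424)
w = 0
g(Z) = (1 + Z)*(9 + Z) (g(Z) = (9 + Z)*(1 + Z) = (1 + Z)*(9 + Z))
(g(x) + R)*w² = ((9 + 9² + 10*9) + 79424)*0² = ((9 + 81 + 90) + 79424)*0 = (180 + 79424)*0 = 79604*0 = 0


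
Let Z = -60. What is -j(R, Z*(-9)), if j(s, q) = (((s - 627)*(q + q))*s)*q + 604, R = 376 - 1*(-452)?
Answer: -97060810204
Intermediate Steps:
R = 828 (R = 376 + 452 = 828)
j(s, q) = 604 + 2*s*q**2*(-627 + s) (j(s, q) = (((-627 + s)*(2*q))*s)*q + 604 = ((2*q*(-627 + s))*s)*q + 604 = (2*q*s*(-627 + s))*q + 604 = 2*s*q**2*(-627 + s) + 604 = 604 + 2*s*q**2*(-627 + s))
-j(R, Z*(-9)) = -(604 - 1254*828*(-60*(-9))**2 + 2*(-60*(-9))**2*828**2) = -(604 - 1254*828*540**2 + 2*540**2*685584) = -(604 - 1254*828*291600 + 2*291600*685584) = -(604 - 302771779200 + 399832588800) = -1*97060810204 = -97060810204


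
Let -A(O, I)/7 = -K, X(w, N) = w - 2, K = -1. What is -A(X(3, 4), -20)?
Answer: 7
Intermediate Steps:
X(w, N) = -2 + w
A(O, I) = -7 (A(O, I) = -(-7)*(-1) = -7*1 = -7)
-A(X(3, 4), -20) = -1*(-7) = 7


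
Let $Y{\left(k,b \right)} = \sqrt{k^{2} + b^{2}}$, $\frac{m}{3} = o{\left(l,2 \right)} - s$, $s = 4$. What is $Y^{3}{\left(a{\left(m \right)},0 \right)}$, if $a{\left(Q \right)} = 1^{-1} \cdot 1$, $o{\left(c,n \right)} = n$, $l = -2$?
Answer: $1$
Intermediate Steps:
$m = -6$ ($m = 3 \left(2 - 4\right) = 3 \left(-2\right) = -6$)
$a{\left(Q \right)} = 1$ ($a{\left(Q \right)} = 1 \cdot 1 = 1$)
$Y{\left(k,b \right)} = \sqrt{b^{2} + k^{2}}$
$Y^{3}{\left(a{\left(m \right)},0 \right)} = \left(\sqrt{0^{2} + 1^{2}}\right)^{3} = \left(\sqrt{0 + 1}\right)^{3} = \left(\sqrt{1}\right)^{3} = 1^{3} = 1$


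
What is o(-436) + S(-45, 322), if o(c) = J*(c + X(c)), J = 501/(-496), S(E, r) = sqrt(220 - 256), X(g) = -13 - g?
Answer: 6513/496 + 6*I ≈ 13.131 + 6.0*I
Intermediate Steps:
S(E, r) = 6*I (S(E, r) = sqrt(-36) = 6*I)
J = -501/496 (J = 501*(-1/496) = -501/496 ≈ -1.0101)
o(c) = 6513/496 (o(c) = -501*(c + (-13 - c))/496 = -501/496*(-13) = 6513/496)
o(-436) + S(-45, 322) = 6513/496 + 6*I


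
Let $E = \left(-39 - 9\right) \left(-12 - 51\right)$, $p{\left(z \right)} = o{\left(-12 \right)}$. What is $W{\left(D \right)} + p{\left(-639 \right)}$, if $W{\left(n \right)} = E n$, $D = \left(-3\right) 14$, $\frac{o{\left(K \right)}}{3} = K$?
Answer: $-127044$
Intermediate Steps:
$o{\left(K \right)} = 3 K$
$p{\left(z \right)} = -36$ ($p{\left(z \right)} = 3 \left(-12\right) = -36$)
$E = 3024$ ($E = \left(-48\right) \left(-63\right) = 3024$)
$D = -42$
$W{\left(n \right)} = 3024 n$
$W{\left(D \right)} + p{\left(-639 \right)} = 3024 \left(-42\right) - 36 = -127008 - 36 = -127044$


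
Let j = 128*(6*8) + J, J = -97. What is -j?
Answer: -6047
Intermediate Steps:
j = 6047 (j = 128*(6*8) - 97 = 128*48 - 97 = 6144 - 97 = 6047)
-j = -1*6047 = -6047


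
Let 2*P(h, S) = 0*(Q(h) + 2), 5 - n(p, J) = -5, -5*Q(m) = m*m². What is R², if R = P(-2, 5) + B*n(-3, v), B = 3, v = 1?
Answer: 900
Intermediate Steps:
Q(m) = -m³/5 (Q(m) = -m*m²/5 = -m³/5)
n(p, J) = 10 (n(p, J) = 5 - 1*(-5) = 5 + 5 = 10)
P(h, S) = 0 (P(h, S) = (0*(-h³/5 + 2))/2 = (0*(2 - h³/5))/2 = (½)*0 = 0)
R = 30 (R = 0 + 3*10 = 0 + 30 = 30)
R² = 30² = 900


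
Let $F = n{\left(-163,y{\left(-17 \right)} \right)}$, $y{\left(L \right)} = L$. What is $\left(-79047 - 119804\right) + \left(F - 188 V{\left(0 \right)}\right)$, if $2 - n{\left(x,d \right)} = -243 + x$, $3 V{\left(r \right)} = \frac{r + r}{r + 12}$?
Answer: $-198443$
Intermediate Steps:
$V{\left(r \right)} = \frac{2 r}{3 \left(12 + r\right)}$ ($V{\left(r \right)} = \frac{\left(r + r\right) \frac{1}{r + 12}}{3} = \frac{2 r \frac{1}{12 + r}}{3} = \frac{2 r}{3 \left(12 + r\right)}$)
$n{\left(x,d \right)} = 245 - x$ ($n{\left(x,d \right)} = 2 - \left(-243 + x\right) = 245 - x$)
$F = 408$ ($F = 245 - -163 = 245 + 163 = 408$)
$\left(-79047 - 119804\right) + \left(F - 188 V{\left(0 \right)}\right) = \left(-79047 - 119804\right) + \left(408 - 188 \cdot \frac{2}{3} \cdot 0 \frac{1}{12 + 0}\right) = \left(-79047 - 119804\right) + \left(408 - 188 \cdot \frac{2}{3} \cdot 0 \cdot \frac{1}{12}\right) = -198851 + \left(408 - 188 \cdot \frac{2}{3} \cdot 0 \cdot \frac{1}{12}\right) = -198851 + \left(408 - 188 \cdot 0\right) = -198851 + \left(408 - 0\right) = -198851 + \left(408 + 0\right) = -198851 + 408 = -198443$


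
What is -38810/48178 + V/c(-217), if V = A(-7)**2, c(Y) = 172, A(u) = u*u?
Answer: 54500029/4143308 ≈ 13.154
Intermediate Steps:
A(u) = u**2
V = 2401 (V = ((-7)**2)**2 = 49**2 = 2401)
-38810/48178 + V/c(-217) = -38810/48178 + 2401/172 = -38810*1/48178 + 2401*(1/172) = -19405/24089 + 2401/172 = 54500029/4143308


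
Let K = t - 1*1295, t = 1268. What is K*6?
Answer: -162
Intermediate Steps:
K = -27 (K = 1268 - 1*1295 = 1268 - 1295 = -27)
K*6 = -27*6 = -162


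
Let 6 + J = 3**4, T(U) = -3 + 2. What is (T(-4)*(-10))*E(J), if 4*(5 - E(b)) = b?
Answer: -275/2 ≈ -137.50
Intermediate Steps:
T(U) = -1
J = 75 (J = -6 + 3**4 = -6 + 81 = 75)
E(b) = 5 - b/4
(T(-4)*(-10))*E(J) = (-1*(-10))*(5 - 1/4*75) = 10*(5 - 75/4) = 10*(-55/4) = -275/2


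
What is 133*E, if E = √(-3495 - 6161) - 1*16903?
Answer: -2248099 + 266*I*√2414 ≈ -2.2481e+6 + 13069.0*I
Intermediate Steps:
E = -16903 + 2*I*√2414 (E = √(-9656) - 16903 = 2*I*√2414 - 16903 = -16903 + 2*I*√2414 ≈ -16903.0 + 98.265*I)
133*E = 133*(-16903 + 2*I*√2414) = -2248099 + 266*I*√2414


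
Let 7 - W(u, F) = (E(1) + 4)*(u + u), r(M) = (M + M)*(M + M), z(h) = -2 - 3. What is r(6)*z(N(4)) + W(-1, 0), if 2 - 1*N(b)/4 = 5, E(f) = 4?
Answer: -697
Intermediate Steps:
N(b) = -12 (N(b) = 8 - 4*5 = 8 - 20 = -12)
z(h) = -5
r(M) = 4*M² (r(M) = (2*M)*(2*M) = 4*M²)
W(u, F) = 7 - 16*u (W(u, F) = 7 - (4 + 4)*(u + u) = 7 - 8*2*u = 7 - 16*u)
r(6)*z(N(4)) + W(-1, 0) = (4*6²)*(-5) + (7 - 16*(-1)) = (4*36)*(-5) + (7 + 16) = 144*(-5) + 23 = -720 + 23 = -697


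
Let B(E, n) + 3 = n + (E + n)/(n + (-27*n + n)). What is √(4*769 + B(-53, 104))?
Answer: √214763874/260 ≈ 56.365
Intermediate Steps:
B(E, n) = -3 + n - (E + n)/(25*n) (B(E, n) = -3 + (n + (E + n)/(n + (-27*n + n))) = -3 + (n + (E + n)/(n - 26*n)) = -3 + (n + (E + n)/((-25*n))) = -3 + (n + (E + n)*(-1/(25*n))) = -3 + (n - (E + n)/(25*n)) = -3 + n - (E + n)/(25*n))
√(4*769 + B(-53, 104)) = √(4*769 + (-76/25 + 104 - 1/25*(-53)/104)) = √(3076 + (-76/25 + 104 - 1/25*(-53)*1/104)) = √(3076 + (-76/25 + 104 + 53/2600)) = √(3076 + 262549/2600) = √(8260149/2600) = √214763874/260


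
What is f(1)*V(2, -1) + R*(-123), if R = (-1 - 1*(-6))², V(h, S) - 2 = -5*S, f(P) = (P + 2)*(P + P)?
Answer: -3033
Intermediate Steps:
f(P) = 2*P*(2 + P) (f(P) = (2 + P)*(2*P) = 2*P*(2 + P))
V(h, S) = 2 - 5*S
R = 25 (R = (-1 + 6)² = 5² = 25)
f(1)*V(2, -1) + R*(-123) = (2*1*(2 + 1))*(2 - 5*(-1)) + 25*(-123) = (2*1*3)*(2 + 5) - 3075 = 6*7 - 3075 = 42 - 3075 = -3033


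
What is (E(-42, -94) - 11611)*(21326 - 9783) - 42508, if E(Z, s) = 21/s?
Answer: -12602660817/94 ≈ -1.3407e+8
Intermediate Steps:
(E(-42, -94) - 11611)*(21326 - 9783) - 42508 = (21/(-94) - 11611)*(21326 - 9783) - 42508 = (21*(-1/94) - 11611)*11543 - 42508 = (-21/94 - 11611)*11543 - 42508 = -1091455/94*11543 - 42508 = -12598665065/94 - 42508 = -12602660817/94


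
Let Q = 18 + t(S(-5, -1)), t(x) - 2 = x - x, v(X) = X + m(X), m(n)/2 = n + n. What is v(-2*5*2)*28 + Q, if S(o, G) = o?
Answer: -2780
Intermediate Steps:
m(n) = 4*n (m(n) = 2*(n + n) = 2*(2*n) = 4*n)
v(X) = 5*X (v(X) = X + 4*X = 5*X)
t(x) = 2 (t(x) = 2 + (x - x) = 2 + 0 = 2)
Q = 20 (Q = 18 + 2 = 20)
v(-2*5*2)*28 + Q = (5*(-2*5*2))*28 + 20 = (5*(-10*2))*28 + 20 = (5*(-20))*28 + 20 = -100*28 + 20 = -2800 + 20 = -2780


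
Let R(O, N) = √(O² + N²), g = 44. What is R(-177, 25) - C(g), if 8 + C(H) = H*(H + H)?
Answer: -3864 + √31954 ≈ -3685.2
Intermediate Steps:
R(O, N) = √(N² + O²)
C(H) = -8 + 2*H² (C(H) = -8 + H*(H + H) = -8 + H*(2*H) = -8 + 2*H²)
R(-177, 25) - C(g) = √(25² + (-177)²) - (-8 + 2*44²) = √(625 + 31329) - (-8 + 2*1936) = √31954 - (-8 + 3872) = √31954 - 1*3864 = √31954 - 3864 = -3864 + √31954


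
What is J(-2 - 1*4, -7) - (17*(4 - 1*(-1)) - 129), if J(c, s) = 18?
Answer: 62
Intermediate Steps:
J(-2 - 1*4, -7) - (17*(4 - 1*(-1)) - 129) = 18 - (17*(4 - 1*(-1)) - 129) = 18 - (17*(4 + 1) - 129) = 18 - (17*5 - 129) = 18 - (85 - 129) = 18 - 1*(-44) = 18 + 44 = 62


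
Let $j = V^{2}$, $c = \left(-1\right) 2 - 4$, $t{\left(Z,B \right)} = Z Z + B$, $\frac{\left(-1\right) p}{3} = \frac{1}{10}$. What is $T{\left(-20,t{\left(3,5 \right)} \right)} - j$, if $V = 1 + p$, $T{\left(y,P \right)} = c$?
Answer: $- \frac{649}{100} \approx -6.49$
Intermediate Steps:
$p = - \frac{3}{10} \approx -0.3$
$t{\left(Z,B \right)} = B + Z^{2}$ ($t{\left(Z,B \right)} = Z^{2} + B = B + Z^{2}$)
$c = -6$ ($c = -2 - 4 = -6$)
$T{\left(y,P \right)} = -6$
$V = \frac{7}{10}$ ($V = 1 - \frac{3}{10} = \frac{7}{10} \approx 0.7$)
$j = \frac{49}{100}$ ($j = \left(\frac{7}{10}\right)^{2} = \frac{49}{100} \approx 0.49$)
$T{\left(-20,t{\left(3,5 \right)} \right)} - j = -6 - \frac{49}{100} = - \frac{649}{100}$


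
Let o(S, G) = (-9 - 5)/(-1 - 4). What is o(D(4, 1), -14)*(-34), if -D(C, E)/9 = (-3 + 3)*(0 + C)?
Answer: -476/5 ≈ -95.200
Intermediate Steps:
D(C, E) = 0 (D(C, E) = -9*(-3 + 3)*(0 + C) = -0*C = -9*0 = 0)
o(S, G) = 14/5 (o(S, G) = -14/(-5) = -14*(-⅕) = 14/5)
o(D(4, 1), -14)*(-34) = (14/5)*(-34) = -476/5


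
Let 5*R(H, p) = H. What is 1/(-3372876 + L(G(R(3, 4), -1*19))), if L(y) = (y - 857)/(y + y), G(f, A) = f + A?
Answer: -184/620604807 ≈ -2.9648e-7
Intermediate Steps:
R(H, p) = H/5
G(f, A) = A + f
L(y) = (-857 + y)/(2*y) (L(y) = (-857 + y)/((2*y)) = (-857 + y)*(1/(2*y)) = (-857 + y)/(2*y))
1/(-3372876 + L(G(R(3, 4), -1*19))) = 1/(-3372876 + (-857 + (-1*19 + (⅕)*3))/(2*(-1*19 + (⅕)*3))) = 1/(-3372876 + (-857 + (-19 + ⅗))/(2*(-19 + ⅗))) = 1/(-3372876 + (-857 - 92/5)/(2*(-92/5))) = 1/(-3372876 + (½)*(-5/92)*(-4377/5)) = 1/(-3372876 + 4377/184) = 1/(-620604807/184) = -184/620604807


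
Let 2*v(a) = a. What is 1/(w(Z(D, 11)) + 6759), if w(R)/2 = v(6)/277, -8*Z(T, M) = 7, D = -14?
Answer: 277/1872249 ≈ 0.00014795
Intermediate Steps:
Z(T, M) = -7/8 (Z(T, M) = -⅛*7 = -7/8)
v(a) = a/2
w(R) = 6/277 (w(R) = 2*(((½)*6)/277) = 2*(3*(1/277)) = 2*(3/277) = 6/277)
1/(w(Z(D, 11)) + 6759) = 1/(6/277 + 6759) = 1/(1872249/277) = 277/1872249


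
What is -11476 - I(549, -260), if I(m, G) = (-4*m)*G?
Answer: -582436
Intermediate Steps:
I(m, G) = -4*G*m
-11476 - I(549, -260) = -11476 - (-4)*(-260)*549 = -11476 - 1*570960 = -11476 - 570960 = -582436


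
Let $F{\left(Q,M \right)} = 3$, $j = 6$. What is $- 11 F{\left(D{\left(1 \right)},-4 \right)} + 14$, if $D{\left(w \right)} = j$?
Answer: $-19$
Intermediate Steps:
$D{\left(w \right)} = 6$
$- 11 F{\left(D{\left(1 \right)},-4 \right)} + 14 = \left(-11\right) 3 + 14 = -33 + 14 = -19$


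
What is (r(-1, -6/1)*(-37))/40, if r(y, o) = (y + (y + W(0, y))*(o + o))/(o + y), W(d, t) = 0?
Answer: 407/280 ≈ 1.4536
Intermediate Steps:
r(y, o) = (y + 2*o*y)/(o + y) (r(y, o) = (y + (y + 0)*(o + o))/(o + y) = (y + y*(2*o))/(o + y) = (y + 2*o*y)/(o + y))
(r(-1, -6/1)*(-37))/40 = (-(1 + 2*(-6/1))/(-6/1 - 1)*(-37))/40 = (-(1 + 2*(-6*1))/(-6*1 - 1)*(-37))*(1/40) = (-(1 + 2*(-6))/(-6 - 1)*(-37))*(1/40) = (-1*(1 - 12)/(-7)*(-37))*(1/40) = (-1*(-⅐)*(-11)*(-37))*(1/40) = -11/7*(-37)*(1/40) = (407/7)*(1/40) = 407/280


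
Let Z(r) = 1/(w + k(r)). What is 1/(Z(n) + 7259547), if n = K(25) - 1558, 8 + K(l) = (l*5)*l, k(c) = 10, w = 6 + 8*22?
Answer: 192/1393833025 ≈ 1.3775e-7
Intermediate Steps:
w = 182 (w = 6 + 176 = 182)
K(l) = -8 + 5*l² (K(l) = -8 + (l*5)*l = -8 + (5*l)*l = -8 + 5*l²)
n = 1559 (n = (-8 + 5*25²) - 1558 = (-8 + 5*625) - 1558 = (-8 + 3125) - 1558 = 3117 - 1558 = 1559)
Z(r) = 1/192 (Z(r) = 1/(182 + 10) = 1/192)
1/(Z(n) + 7259547) = 1/(1/192 + 7259547) = 1/(1393833025/192) = 192/1393833025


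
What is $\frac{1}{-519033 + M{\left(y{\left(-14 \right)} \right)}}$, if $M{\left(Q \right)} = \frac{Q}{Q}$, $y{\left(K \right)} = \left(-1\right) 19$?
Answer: $- \frac{1}{519032} \approx -1.9267 \cdot 10^{-6}$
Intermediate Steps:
$y{\left(K \right)} = -19$
$M{\left(Q \right)} = 1$
$\frac{1}{-519033 + M{\left(y{\left(-14 \right)} \right)}} = \frac{1}{-519033 + 1} = \frac{1}{-519032} = - \frac{1}{519032}$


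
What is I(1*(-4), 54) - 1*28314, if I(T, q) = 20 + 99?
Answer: -28195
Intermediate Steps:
I(T, q) = 119
I(1*(-4), 54) - 1*28314 = 119 - 1*28314 = 119 - 28314 = -28195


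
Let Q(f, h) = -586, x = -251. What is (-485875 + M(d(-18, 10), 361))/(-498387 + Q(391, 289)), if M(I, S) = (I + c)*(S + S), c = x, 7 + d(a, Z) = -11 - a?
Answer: 667097/498973 ≈ 1.3369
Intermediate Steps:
d(a, Z) = -18 - a (d(a, Z) = -7 + (-11 - a) = -18 - a)
c = -251
M(I, S) = 2*S*(-251 + I) (M(I, S) = (I - 251)*(S + S) = (-251 + I)*(2*S) = 2*S*(-251 + I))
(-485875 + M(d(-18, 10), 361))/(-498387 + Q(391, 289)) = (-485875 + 2*361*(-251 + (-18 - 1*(-18))))/(-498387 - 586) = (-485875 + 2*361*(-251 + (-18 + 18)))/(-498973) = (-485875 + 2*361*(-251 + 0))*(-1/498973) = (-485875 + 2*361*(-251))*(-1/498973) = (-485875 - 181222)*(-1/498973) = -667097*(-1/498973) = 667097/498973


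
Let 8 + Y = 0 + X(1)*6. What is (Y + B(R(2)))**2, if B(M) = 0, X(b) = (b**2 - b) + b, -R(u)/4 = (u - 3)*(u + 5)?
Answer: 4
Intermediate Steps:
R(u) = -4*(-3 + u)*(5 + u) (R(u) = -4*(u - 3)*(u + 5) = -4*(-3 + u)*(5 + u))
X(b) = b**2
Y = -2 (Y = -8 + (0 + 1**2*6) = -8 + (0 + 1*6) = -8 + (0 + 6) = -8 + 6 = -2)
(Y + B(R(2)))**2 = (-2 + 0)**2 = (-2)**2 = 4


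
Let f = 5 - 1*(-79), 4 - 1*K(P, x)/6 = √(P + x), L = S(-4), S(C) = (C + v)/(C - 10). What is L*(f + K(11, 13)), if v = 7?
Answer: -162/7 + 18*√6/7 ≈ -16.844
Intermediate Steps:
S(C) = (7 + C)/(-10 + C) (S(C) = (C + 7)/(C - 10) = (7 + C)/(-10 + C))
L = -3/14 (L = (7 - 4)/(-10 - 4) = 3/(-14) = -1/14*3 = -3/14 ≈ -0.21429)
K(P, x) = 24 - 6*√(P + x)
f = 84 (f = 5 + 79 = 84)
L*(f + K(11, 13)) = -3*(84 + (24 - 6*√(11 + 13)))/14 = -3*(84 + (24 - 12*√6))/14 = -3*(108 - 12*√6)/14 = -162/7 + 18*√6/7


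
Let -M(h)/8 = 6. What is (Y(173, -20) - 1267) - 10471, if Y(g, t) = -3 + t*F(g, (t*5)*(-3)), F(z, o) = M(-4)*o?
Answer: 276259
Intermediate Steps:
M(h) = -48 (M(h) = -8*6 = -48)
F(z, o) = -48*o
Y(g, t) = -3 + 720*t² (Y(g, t) = -3 + t*(-48*t*5*(-3)) = -3 + t*(-48*5*t*(-3)) = -3 + t*(-(-720)*t) = -3 + t*(720*t) = -3 + 720*t²)
(Y(173, -20) - 1267) - 10471 = ((-3 + 720*(-20)²) - 1267) - 10471 = ((-3 + 720*400) - 1267) - 10471 = ((-3 + 288000) - 1267) - 10471 = (287997 - 1267) - 10471 = 286730 - 10471 = 276259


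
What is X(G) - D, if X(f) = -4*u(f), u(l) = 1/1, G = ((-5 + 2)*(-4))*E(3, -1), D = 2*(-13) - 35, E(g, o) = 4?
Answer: 57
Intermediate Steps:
D = -61 (D = -26 - 35 = -61)
G = 48 (G = ((-5 + 2)*(-4))*4 = -3*(-4)*4 = 12*4 = 48)
u(l) = 1
X(f) = -4 (X(f) = -4*1 = -4)
X(G) - D = -4 - 1*(-61) = -4 + 61 = 57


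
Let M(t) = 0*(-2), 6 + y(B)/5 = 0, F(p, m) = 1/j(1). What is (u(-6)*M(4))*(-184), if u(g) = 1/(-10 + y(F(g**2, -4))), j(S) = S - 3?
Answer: 0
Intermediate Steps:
j(S) = -3 + S
F(p, m) = -1/2 (F(p, m) = 1/(-3 + 1) = 1/(-2) = -1/2)
y(B) = -30 (y(B) = -30 + 5*0 = -30 + 0 = -30)
M(t) = 0
u(g) = -1/40 (u(g) = 1/(-10 - 30) = 1/(-40) = -1/40)
(u(-6)*M(4))*(-184) = -1/40*0*(-184) = 0*(-184) = 0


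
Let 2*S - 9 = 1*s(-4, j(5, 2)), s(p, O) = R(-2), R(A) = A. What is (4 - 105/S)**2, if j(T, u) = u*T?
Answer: 676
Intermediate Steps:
j(T, u) = T*u
s(p, O) = -2
S = 7/2 (S = 9/2 + (1*(-2))/2 = 9/2 + (1/2)*(-2) = 9/2 - 1 = 7/2 ≈ 3.5000)
(4 - 105/S)**2 = (4 - 105/7/2)**2 = (4 - 105*2/7)**2 = (4 - 30)**2 = (-26)**2 = 676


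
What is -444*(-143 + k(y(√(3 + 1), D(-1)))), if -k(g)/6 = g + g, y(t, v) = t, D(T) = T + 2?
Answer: 74148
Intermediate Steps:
D(T) = 2 + T
k(g) = -12*g (k(g) = -6*(g + g) = -12*g)
-444*(-143 + k(y(√(3 + 1), D(-1)))) = -444*(-143 - 12*√(3 + 1)) = -444*(-143 - 12*√4) = -444*(-143 - 12*2) = -444*(-143 - 24) = -444*(-167) = 74148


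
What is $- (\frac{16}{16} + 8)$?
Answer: $-9$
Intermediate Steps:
$- (\frac{16}{16} + 8) = - (16 \cdot \frac{1}{16} + 8) = - (1 + 8) = \left(-1\right) 9 = -9$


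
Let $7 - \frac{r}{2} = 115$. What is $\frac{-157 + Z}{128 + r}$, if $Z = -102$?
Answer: $\frac{259}{88} \approx 2.9432$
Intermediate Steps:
$r = -216$ ($r = 14 - 230 = -216$)
$\frac{-157 + Z}{128 + r} = \frac{-157 - 102}{128 - 216} = - \frac{259}{-88} = \left(-259\right) \left(- \frac{1}{88}\right) = \frac{259}{88}$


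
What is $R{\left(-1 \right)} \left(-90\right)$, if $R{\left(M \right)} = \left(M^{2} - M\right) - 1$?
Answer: $-90$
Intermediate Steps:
$R{\left(M \right)} = -1 + M^{2} - M$
$R{\left(-1 \right)} \left(-90\right) = \left(-1 + \left(-1\right)^{2} - -1\right) \left(-90\right) = \left(-1 + 1 + 1\right) \left(-90\right) = 1 \left(-90\right) = -90$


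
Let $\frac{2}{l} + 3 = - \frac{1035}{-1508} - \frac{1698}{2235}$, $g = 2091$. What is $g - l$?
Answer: $\frac{7222120723}{3452833} \approx 2091.7$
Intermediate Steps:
$l = - \frac{2246920}{3452833}$ ($l = \frac{2}{-3 - \left(- \frac{1035}{1508} + \frac{566}{745}\right)} = \frac{2}{-3 - \frac{82453}{1123460}} = \frac{2}{- \frac{3452833}{1123460}} = 2 \left(- \frac{1123460}{3452833}\right) = - \frac{2246920}{3452833} \approx -0.65075$)
$g - l = 2091 - - \frac{2246920}{3452833} = 2091 + \frac{2246920}{3452833} = \frac{7222120723}{3452833}$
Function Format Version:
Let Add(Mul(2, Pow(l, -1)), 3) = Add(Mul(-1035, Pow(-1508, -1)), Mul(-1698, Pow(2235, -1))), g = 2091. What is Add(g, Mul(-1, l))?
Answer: Rational(7222120723, 3452833) ≈ 2091.7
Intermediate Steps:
l = Rational(-2246920, 3452833) (l = Mul(2, Pow(Add(-3, Add(Mul(-1035, Pow(-1508, -1)), Mul(-1698, Pow(2235, -1)))), -1)) = Mul(2, Pow(Add(-3, Add(Mul(-1035, Rational(-1, 1508)), Mul(-1698, Rational(1, 2235)))), -1)) = Mul(2, Pow(Add(-3, Add(Rational(1035, 1508), Rational(-566, 745))), -1)) = Mul(2, Pow(Add(-3, Rational(-82453, 1123460)), -1)) = Mul(2, Pow(Rational(-3452833, 1123460), -1)) = Mul(2, Rational(-1123460, 3452833)) = Rational(-2246920, 3452833) ≈ -0.65075)
Add(g, Mul(-1, l)) = Add(2091, Mul(-1, Rational(-2246920, 3452833))) = Add(2091, Rational(2246920, 3452833)) = Rational(7222120723, 3452833)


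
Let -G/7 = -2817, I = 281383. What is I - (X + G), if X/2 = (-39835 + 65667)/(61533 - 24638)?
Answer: 9654041616/36895 ≈ 2.6166e+5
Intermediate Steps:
G = 19719 (G = -7*(-2817) = 19719)
X = 51664/36895 (X = 2*((-39835 + 65667)/(61533 - 24638)) = 2*(25832/36895) = 51664/36895 ≈ 1.4003)
I - (X + G) = 281383 - (51664/36895 + 19719) = 281383 - 1*727584169/36895 = 281383 - 727584169/36895 = 9654041616/36895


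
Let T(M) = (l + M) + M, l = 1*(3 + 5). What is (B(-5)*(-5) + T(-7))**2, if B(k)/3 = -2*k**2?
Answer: 553536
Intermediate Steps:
l = 8 (l = 1*8 = 8)
B(k) = -6*k**2 (B(k) = 3*(-2*k**2) = -6*k**2)
T(M) = 8 + 2*M (T(M) = (8 + M) + M = 8 + 2*M)
(B(-5)*(-5) + T(-7))**2 = (-6*(-5)**2*(-5) + (8 + 2*(-7)))**2 = (-6*25*(-5) + (8 - 14))**2 = (-150*(-5) - 6)**2 = (750 - 6)**2 = 744**2 = 553536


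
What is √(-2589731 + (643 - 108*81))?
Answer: 2*I*√649459 ≈ 1611.8*I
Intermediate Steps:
√(-2589731 + (643 - 108*81)) = √(-2589731 + (643 - 8748)) = √(-2589731 - 8105) = √(-2597836) = 2*I*√649459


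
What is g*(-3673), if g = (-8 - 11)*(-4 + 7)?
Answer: 209361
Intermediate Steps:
g = -57 (g = -19*3 = -57)
g*(-3673) = -57*(-3673) = 209361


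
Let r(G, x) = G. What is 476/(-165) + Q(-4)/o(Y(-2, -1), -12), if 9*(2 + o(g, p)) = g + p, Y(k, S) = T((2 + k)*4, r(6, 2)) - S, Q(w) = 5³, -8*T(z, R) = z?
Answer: -199429/4785 ≈ -41.678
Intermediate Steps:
T(z, R) = -z/8
Q(w) = 125
Y(k, S) = -1 - S - k/2 (Y(k, S) = -(2 + k)*4/8 - S = -(8 + 4*k)/8 - S = (-1 - k/2) - S = -1 - S - k/2)
o(g, p) = -2 + g/9 + p/9 (o(g, p) = -2 + (g + p)/9 = -2 + (g/9 + p/9) = -2 + g/9 + p/9)
476/(-165) + Q(-4)/o(Y(-2, -1), -12) = 476/(-165) + 125/(-2 + (-1 - 1*(-1) - ½*(-2))/9 + (⅑)*(-12)) = 476*(-1/165) + 125/(-2 + (-1 + 1 + 1)/9 - 4/3) = -476/165 + 125/(-2 + (⅑)*1 - 4/3) = -476/165 + 125/(-2 + ⅑ - 4/3) = -476/165 + 125/(-29/9) = -476/165 + 125*(-9/29) = -476/165 - 1125/29 = -199429/4785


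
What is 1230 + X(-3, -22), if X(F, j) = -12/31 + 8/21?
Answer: 800726/651 ≈ 1230.0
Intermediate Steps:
X(F, j) = -4/651 (X(F, j) = -12*1/31 + 8*(1/21) = -12/31 + 8/21 = -4/651)
1230 + X(-3, -22) = 1230 - 4/651 = 800726/651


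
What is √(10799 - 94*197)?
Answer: I*√7719 ≈ 87.858*I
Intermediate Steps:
√(10799 - 94*197) = √(10799 - 18518) = √(-7719) = I*√7719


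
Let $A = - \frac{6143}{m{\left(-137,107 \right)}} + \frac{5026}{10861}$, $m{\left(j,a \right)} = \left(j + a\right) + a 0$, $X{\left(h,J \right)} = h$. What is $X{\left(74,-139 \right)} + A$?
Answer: $\frac{90981323}{325830} \approx 279.23$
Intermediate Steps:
$m{\left(j,a \right)} = a + j$ ($m{\left(j,a \right)} = \left(a + j\right) + 0 = a + j$)
$A = \frac{66869903}{325830}$ ($A = - \frac{6143}{107 - 137} + \frac{5026}{10861} = - \frac{6143}{-30} + 5026 \cdot \frac{1}{10861} = \left(-6143\right) \left(- \frac{1}{30}\right) + \frac{5026}{10861} = \frac{6143}{30} + \frac{5026}{10861} = \frac{66869903}{325830} \approx 205.23$)
$X{\left(74,-139 \right)} + A = 74 + \frac{66869903}{325830} = \frac{90981323}{325830}$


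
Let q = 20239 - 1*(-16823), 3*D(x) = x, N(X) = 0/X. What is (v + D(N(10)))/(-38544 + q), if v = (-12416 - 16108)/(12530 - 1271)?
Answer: 4754/2780973 ≈ 0.0017095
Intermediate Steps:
N(X) = 0
D(x) = x/3
v = -9508/3753 (v = -28524/11259 = -28524*1/11259 = -9508/3753 ≈ -2.5334)
q = 37062 (q = 20239 + 16823 = 37062)
(v + D(N(10)))/(-38544 + q) = (-9508/3753 + (⅓)*0)/(-38544 + 37062) = (-9508/3753 + 0)/(-1482) = -9508/3753*(-1/1482) = 4754/2780973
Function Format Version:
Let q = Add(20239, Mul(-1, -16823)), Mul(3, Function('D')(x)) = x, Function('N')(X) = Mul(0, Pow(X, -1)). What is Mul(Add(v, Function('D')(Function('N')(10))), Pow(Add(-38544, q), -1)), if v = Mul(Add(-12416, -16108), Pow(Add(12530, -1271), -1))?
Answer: Rational(4754, 2780973) ≈ 0.0017095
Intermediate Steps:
Function('N')(X) = 0
Function('D')(x) = Mul(Rational(1, 3), x)
v = Rational(-9508, 3753) (v = Mul(-28524, Pow(11259, -1)) = Mul(-28524, Rational(1, 11259)) = Rational(-9508, 3753) ≈ -2.5334)
q = 37062 (q = Add(20239, 16823) = 37062)
Mul(Add(v, Function('D')(Function('N')(10))), Pow(Add(-38544, q), -1)) = Mul(Add(Rational(-9508, 3753), Mul(Rational(1, 3), 0)), Pow(Add(-38544, 37062), -1)) = Mul(Add(Rational(-9508, 3753), 0), Pow(-1482, -1)) = Mul(Rational(-9508, 3753), Rational(-1, 1482)) = Rational(4754, 2780973)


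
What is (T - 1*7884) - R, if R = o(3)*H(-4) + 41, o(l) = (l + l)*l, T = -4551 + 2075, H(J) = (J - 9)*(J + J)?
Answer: -12273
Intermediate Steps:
H(J) = 2*J*(-9 + J) (H(J) = (-9 + J)*(2*J) = 2*J*(-9 + J))
T = -2476
o(l) = 2*l² (o(l) = (2*l)*l = 2*l²)
R = 1913 (R = (2*3²)*(2*(-4)*(-9 - 4)) + 41 = (2*9)*(2*(-4)*(-13)) + 41 = 18*104 + 41 = 1872 + 41 = 1913)
(T - 1*7884) - R = (-2476 - 1*7884) - 1*1913 = (-2476 - 7884) - 1913 = -10360 - 1913 = -12273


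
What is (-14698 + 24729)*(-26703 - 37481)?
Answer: -643829704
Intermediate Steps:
(-14698 + 24729)*(-26703 - 37481) = 10031*(-64184) = -643829704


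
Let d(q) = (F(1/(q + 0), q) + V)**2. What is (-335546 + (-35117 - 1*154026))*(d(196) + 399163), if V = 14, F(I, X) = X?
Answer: -232575220207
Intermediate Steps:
d(q) = (14 + q)**2 (d(q) = (q + 14)**2 = (14 + q)**2)
(-335546 + (-35117 - 1*154026))*(d(196) + 399163) = (-335546 + (-35117 - 1*154026))*((14 + 196)**2 + 399163) = (-335546 + (-35117 - 154026))*(210**2 + 399163) = (-335546 - 189143)*(44100 + 399163) = -524689*443263 = -232575220207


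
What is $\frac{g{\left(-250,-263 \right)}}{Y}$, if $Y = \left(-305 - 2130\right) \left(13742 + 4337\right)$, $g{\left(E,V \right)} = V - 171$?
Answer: $\frac{434}{44022365} \approx 9.8586 \cdot 10^{-6}$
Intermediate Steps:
$g{\left(E,V \right)} = -171 + V$
$Y = -44022365$ ($Y = \left(-2435\right) 18079 = -44022365$)
$\frac{g{\left(-250,-263 \right)}}{Y} = \frac{-171 - 263}{-44022365} = \left(-434\right) \left(- \frac{1}{44022365}\right) = \frac{434}{44022365}$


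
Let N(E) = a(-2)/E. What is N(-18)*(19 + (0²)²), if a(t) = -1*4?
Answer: 38/9 ≈ 4.2222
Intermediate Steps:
a(t) = -4
N(E) = -4/E
N(-18)*(19 + (0²)²) = (-4/(-18))*(19 + (0²)²) = (-4*(-1/18))*(19 + 0²) = 2*(19 + 0)/9 = (2/9)*19 = 38/9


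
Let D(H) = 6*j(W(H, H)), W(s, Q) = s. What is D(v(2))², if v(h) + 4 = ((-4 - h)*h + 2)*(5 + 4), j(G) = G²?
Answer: 2810696256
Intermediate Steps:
v(h) = 14 + 9*h*(-4 - h) (v(h) = -4 + ((-4 - h)*h + 2)*(5 + 4) = -4 + (h*(-4 - h) + 2)*9 = -4 + (2 + h*(-4 - h))*9 = -4 + (18 + 9*h*(-4 - h)) = 14 + 9*h*(-4 - h))
D(H) = 6*H²
D(v(2))² = (6*(14 - 36*2 - 9*2²)²)² = (6*(14 - 72 - 9*4)²)² = (6*(14 - 72 - 36)²)² = (6*(-94)²)² = (6*8836)² = 53016² = 2810696256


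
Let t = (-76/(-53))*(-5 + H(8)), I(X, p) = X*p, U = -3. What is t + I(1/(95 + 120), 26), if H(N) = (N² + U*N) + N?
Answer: 703998/11395 ≈ 61.781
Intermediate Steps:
H(N) = N² - 2*N (H(N) = (N² - 3*N) + N = N² - 2*N)
t = 3268/53 (t = (-76/(-53))*(-5 + 8*(-2 + 8)) = (-76*(-1/53))*(-5 + 8*6) = 76*(-5 + 48)/53 = (76/53)*43 = 3268/53 ≈ 61.660)
t + I(1/(95 + 120), 26) = 3268/53 + 26/(95 + 120) = 3268/53 + 26/215 = 703998/11395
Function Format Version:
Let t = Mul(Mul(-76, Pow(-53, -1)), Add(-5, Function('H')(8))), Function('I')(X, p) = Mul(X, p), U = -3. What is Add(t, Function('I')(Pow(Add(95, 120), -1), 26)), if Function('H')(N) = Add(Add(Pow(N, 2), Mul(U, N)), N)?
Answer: Rational(703998, 11395) ≈ 61.781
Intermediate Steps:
Function('H')(N) = Add(Pow(N, 2), Mul(-2, N)) (Function('H')(N) = Add(Add(Pow(N, 2), Mul(-3, N)), N) = Add(Pow(N, 2), Mul(-2, N)))
t = Rational(3268, 53) (t = Mul(Mul(-76, Pow(-53, -1)), Add(-5, Mul(8, Add(-2, 8)))) = Mul(Mul(-76, Rational(-1, 53)), Add(-5, Mul(8, 6))) = Mul(Rational(76, 53), Add(-5, 48)) = Mul(Rational(76, 53), 43) = Rational(3268, 53) ≈ 61.660)
Add(t, Function('I')(Pow(Add(95, 120), -1), 26)) = Add(Rational(3268, 53), Mul(Pow(Add(95, 120), -1), 26)) = Add(Rational(3268, 53), Mul(Pow(215, -1), 26)) = Add(Rational(3268, 53), Mul(Rational(1, 215), 26)) = Add(Rational(3268, 53), Rational(26, 215)) = Rational(703998, 11395)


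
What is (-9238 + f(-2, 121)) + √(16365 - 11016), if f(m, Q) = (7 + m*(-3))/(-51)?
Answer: -471151/51 + √5349 ≈ -9165.1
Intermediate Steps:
f(m, Q) = -7/51 + m/17 (f(m, Q) = (7 - 3*m)*(-1/51) = -7/51 + m/17)
(-9238 + f(-2, 121)) + √(16365 - 11016) = (-9238 + (-7/51 + (1/17)*(-2))) + √(16365 - 11016) = (-9238 + (-7/51 - 2/17)) + √5349 = (-9238 - 13/51) + √5349 = -471151/51 + √5349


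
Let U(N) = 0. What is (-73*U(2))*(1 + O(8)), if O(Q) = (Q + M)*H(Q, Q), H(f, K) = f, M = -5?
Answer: 0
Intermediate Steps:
O(Q) = Q*(-5 + Q) (O(Q) = (Q - 5)*Q = (-5 + Q)*Q = Q*(-5 + Q))
(-73*U(2))*(1 + O(8)) = (-73*0)*(1 + 8*(-5 + 8)) = 0*(1 + 8*3) = 0*(1 + 24) = 0*25 = 0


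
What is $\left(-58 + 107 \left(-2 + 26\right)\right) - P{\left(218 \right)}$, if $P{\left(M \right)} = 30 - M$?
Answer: $2698$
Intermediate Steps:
$\left(-58 + 107 \left(-2 + 26\right)\right) - P{\left(218 \right)} = \left(-58 + 107 \left(-2 + 26\right)\right) - \left(30 - 218\right) = \left(-58 + 107 \cdot 24\right) - \left(30 - 218\right) = \left(-58 + 2568\right) - -188 = 2510 + 188 = 2698$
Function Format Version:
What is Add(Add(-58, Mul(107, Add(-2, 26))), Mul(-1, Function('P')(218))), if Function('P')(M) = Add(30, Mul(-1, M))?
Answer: 2698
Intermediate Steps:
Add(Add(-58, Mul(107, Add(-2, 26))), Mul(-1, Function('P')(218))) = Add(Add(-58, Mul(107, Add(-2, 26))), Mul(-1, Add(30, Mul(-1, 218)))) = Add(Add(-58, Mul(107, 24)), Mul(-1, Add(30, -218))) = Add(Add(-58, 2568), Mul(-1, -188)) = Add(2510, 188) = 2698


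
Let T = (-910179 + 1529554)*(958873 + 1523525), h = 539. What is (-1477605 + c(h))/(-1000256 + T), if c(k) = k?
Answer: -18013/18750417817 ≈ -9.6067e-7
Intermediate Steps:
T = 1537535261250 (T = 619375*2482398 = 1537535261250)
(-1477605 + c(h))/(-1000256 + T) = (-1477605 + 539)/(-1000256 + 1537535261250) = -1477066/1537534260994 = -1477066*1/1537534260994 = -18013/18750417817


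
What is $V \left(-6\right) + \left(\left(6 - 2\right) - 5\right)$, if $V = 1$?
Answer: $-7$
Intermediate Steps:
$V \left(-6\right) + \left(\left(6 - 2\right) - 5\right) = 1 \left(-6\right) + \left(\left(6 - 2\right) - 5\right) = -6 + \left(4 - 5\right) = -6 - 1 = -7$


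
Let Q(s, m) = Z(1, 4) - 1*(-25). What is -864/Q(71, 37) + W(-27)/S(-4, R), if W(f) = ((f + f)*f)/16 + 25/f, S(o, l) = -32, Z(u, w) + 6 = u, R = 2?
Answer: -1590407/34560 ≈ -46.019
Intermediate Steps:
Z(u, w) = -6 + u
Q(s, m) = 20 (Q(s, m) = (-6 + 1) - 1*(-25) = -5 + 25 = 20)
W(f) = 25/f + f²/8 (W(f) = ((2*f)*f)*(1/16) + 25/f = (2*f²)*(1/16) + 25/f = f²/8 + 25/f = 25/f + f²/8)
-864/Q(71, 37) + W(-27)/S(-4, R) = -864/20 + ((⅛)*(200 + (-27)³)/(-27))/(-32) = -864*1/20 + ((⅛)*(-1/27)*(200 - 19683))*(-1/32) = -216/5 + ((⅛)*(-1/27)*(-19483))*(-1/32) = -216/5 + (19483/216)*(-1/32) = -216/5 - 19483/6912 = -1590407/34560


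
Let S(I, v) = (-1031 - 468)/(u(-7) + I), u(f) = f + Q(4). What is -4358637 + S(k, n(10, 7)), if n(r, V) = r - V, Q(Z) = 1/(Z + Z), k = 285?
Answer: -9697979317/2225 ≈ -4.3586e+6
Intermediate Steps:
Q(Z) = 1/(2*Z)
u(f) = 1/8 + f (u(f) = f + (1/2)/4 = f + (1/2)*(1/4) = f + 1/8 = 1/8 + f)
S(I, v) = -1499/(-55/8 + I) (S(I, v) = (-1031 - 468)/((1/8 - 7) + I) = -1499/(-55/8 + I))
-4358637 + S(k, n(10, 7)) = -4358637 - 11992/(-55 + 8*285) = -4358637 - 11992/(-55 + 2280) = -4358637 - 11992/2225 = -9697979317/2225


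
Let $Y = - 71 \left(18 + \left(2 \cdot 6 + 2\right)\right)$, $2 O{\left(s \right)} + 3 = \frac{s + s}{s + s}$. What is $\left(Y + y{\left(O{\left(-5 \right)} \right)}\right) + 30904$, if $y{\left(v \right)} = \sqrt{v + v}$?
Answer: $28632 + i \sqrt{2} \approx 28632.0 + 1.4142 i$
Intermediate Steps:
$O{\left(s \right)} = -1$ ($O{\left(s \right)} = - \frac{3}{2} + \frac{\left(s + s\right) \frac{1}{s + s}}{2} = - \frac{3}{2} + \frac{2 s \frac{1}{2 s}}{2} = - \frac{3}{2} + \frac{1}{2} \cdot 1 = - \frac{3}{2} + \frac{1}{2} = -1$)
$y{\left(v \right)} = \sqrt{2} \sqrt{v}$ ($y{\left(v \right)} = \sqrt{2 v} = \sqrt{2} \sqrt{v}$)
$Y = -2272$ ($Y = - 71 \left(18 + \left(12 + 2\right)\right) = - 71 \left(18 + 14\right) = \left(-71\right) 32 = -2272$)
$\left(Y + y{\left(O{\left(-5 \right)} \right)}\right) + 30904 = \left(-2272 + \sqrt{2} \sqrt{-1}\right) + 30904 = \left(-2272 + \sqrt{2} i\right) + 30904 = \left(-2272 + i \sqrt{2}\right) + 30904 = 28632 + i \sqrt{2}$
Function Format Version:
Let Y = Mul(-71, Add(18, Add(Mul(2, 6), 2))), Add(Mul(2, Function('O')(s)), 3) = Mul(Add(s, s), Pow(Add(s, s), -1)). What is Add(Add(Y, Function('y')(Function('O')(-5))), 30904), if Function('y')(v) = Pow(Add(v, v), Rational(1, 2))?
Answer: Add(28632, Mul(I, Pow(2, Rational(1, 2)))) ≈ Add(28632., Mul(1.4142, I))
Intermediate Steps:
Function('O')(s) = -1 (Function('O')(s) = Add(Rational(-3, 2), Mul(Rational(1, 2), Mul(Add(s, s), Pow(Add(s, s), -1)))) = Add(Rational(-3, 2), Mul(Rational(1, 2), Mul(Mul(2, s), Pow(Mul(2, s), -1)))) = Add(Rational(-3, 2), Mul(Rational(1, 2), Mul(Mul(2, s), Mul(Rational(1, 2), Pow(s, -1))))) = Add(Rational(-3, 2), Mul(Rational(1, 2), 1)) = Add(Rational(-3, 2), Rational(1, 2)) = -1)
Function('y')(v) = Mul(Pow(2, Rational(1, 2)), Pow(v, Rational(1, 2))) (Function('y')(v) = Pow(Mul(2, v), Rational(1, 2)) = Mul(Pow(2, Rational(1, 2)), Pow(v, Rational(1, 2))))
Y = -2272 (Y = Mul(-71, Add(18, Add(12, 2))) = Mul(-71, Add(18, 14)) = Mul(-71, 32) = -2272)
Add(Add(Y, Function('y')(Function('O')(-5))), 30904) = Add(Add(-2272, Mul(Pow(2, Rational(1, 2)), Pow(-1, Rational(1, 2)))), 30904) = Add(Add(-2272, Mul(Pow(2, Rational(1, 2)), I)), 30904) = Add(Add(-2272, Mul(I, Pow(2, Rational(1, 2)))), 30904) = Add(28632, Mul(I, Pow(2, Rational(1, 2))))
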